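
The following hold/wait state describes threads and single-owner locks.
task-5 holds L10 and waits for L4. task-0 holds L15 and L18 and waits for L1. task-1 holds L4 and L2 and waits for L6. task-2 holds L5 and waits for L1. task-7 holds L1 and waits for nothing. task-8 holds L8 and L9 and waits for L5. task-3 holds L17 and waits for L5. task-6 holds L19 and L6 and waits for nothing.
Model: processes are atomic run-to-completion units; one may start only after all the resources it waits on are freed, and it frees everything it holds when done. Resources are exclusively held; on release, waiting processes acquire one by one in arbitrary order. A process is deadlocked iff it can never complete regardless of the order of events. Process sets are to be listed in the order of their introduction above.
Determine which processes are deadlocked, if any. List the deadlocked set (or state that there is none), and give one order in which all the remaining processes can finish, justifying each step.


The deadlocked set is empty.
Key observation: the wait graph is acyclic; completion cascades from the unblocked processes through everyone else.
The rest can finish in the order task-7, task-2, task-6, task-1, task-0, task-3, task-8, task-5.
Walking it through:
  task-7 waits on nothing -> runs at once and releases L1
  run task-2 (all its waits — L1 — are resolved); releases L5
  task-6 waits on nothing -> runs at once and releases L19 and L6
  run task-1 (all its waits — L6 — are resolved); releases L4 and L2
  run task-0 (all its waits — L1 — are resolved); releases L15 and L18
  run task-3 (all its waits — L5 — are resolved); releases L17
  run task-8 (all its waits — L5 — are resolved); releases L8 and L9
  run task-5 (all its waits — L4 — are resolved); releases L10


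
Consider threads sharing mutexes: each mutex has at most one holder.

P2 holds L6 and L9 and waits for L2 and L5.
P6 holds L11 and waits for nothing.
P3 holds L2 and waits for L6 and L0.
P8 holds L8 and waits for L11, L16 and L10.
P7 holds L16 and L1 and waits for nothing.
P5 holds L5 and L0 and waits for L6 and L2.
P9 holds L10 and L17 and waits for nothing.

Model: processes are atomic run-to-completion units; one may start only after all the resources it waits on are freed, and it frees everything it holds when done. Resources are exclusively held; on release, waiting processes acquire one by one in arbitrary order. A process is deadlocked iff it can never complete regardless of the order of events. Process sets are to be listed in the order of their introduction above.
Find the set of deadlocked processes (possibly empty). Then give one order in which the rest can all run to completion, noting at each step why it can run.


Deadlocked: P2, P3 and P5.
Key observation: nobody on the ring P2 -> P3 -> P2 can start until another member finishes, which never happens; P5 is caught in further circular waits.
A valid finishing order for the others: P7, P9, P6, P8.
Step-by-step check:
  P7 waits on nothing -> runs at once and releases L16 and L1
  P9 waits on nothing -> runs at once and releases L10 and L17
  P6 waits on nothing -> runs at once and releases L11
  run P8 (all its waits — L11, L16 and L10 — are resolved); releases L8


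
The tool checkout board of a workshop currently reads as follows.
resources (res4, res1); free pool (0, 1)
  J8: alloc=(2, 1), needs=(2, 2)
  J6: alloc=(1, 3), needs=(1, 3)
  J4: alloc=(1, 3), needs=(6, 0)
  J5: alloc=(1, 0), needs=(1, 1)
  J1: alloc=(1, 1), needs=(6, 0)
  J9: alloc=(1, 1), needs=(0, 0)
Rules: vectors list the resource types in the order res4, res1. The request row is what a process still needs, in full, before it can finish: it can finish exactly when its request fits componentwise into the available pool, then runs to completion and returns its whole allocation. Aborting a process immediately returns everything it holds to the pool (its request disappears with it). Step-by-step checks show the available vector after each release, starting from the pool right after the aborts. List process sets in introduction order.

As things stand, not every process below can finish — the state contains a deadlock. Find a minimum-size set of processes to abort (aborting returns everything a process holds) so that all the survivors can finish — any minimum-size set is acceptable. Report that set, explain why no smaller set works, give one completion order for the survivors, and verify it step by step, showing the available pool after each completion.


The answer: abort J1.
Key observation: aborting J1 returns (1, 1), and J4 — hopeless before — runs at step 5 with the returned capacity in the pool.
Why nothing smaller works: aborting no one leaves the state deadlocked as given.
One survivor order: J9, J8, J6, J5, J4. Verifying each step (post-abort pool first):
  pool = (1, 2)
  run J9 (needs (0, 0), free (1, 2)); after release of (1, 1) the pool is (2, 3)
  run J8 (needs (2, 2), free (2, 3)); after release of (2, 1) the pool is (4, 4)
  run J6 (needs (1, 3), free (4, 4)); after release of (1, 3) the pool is (5, 7)
  run J5 (needs (1, 1), free (5, 7)); after release of (1, 0) the pool is (6, 7)
  run J4 (needs (6, 0), free (6, 7)); after release of (1, 3) the pool is (7, 10)


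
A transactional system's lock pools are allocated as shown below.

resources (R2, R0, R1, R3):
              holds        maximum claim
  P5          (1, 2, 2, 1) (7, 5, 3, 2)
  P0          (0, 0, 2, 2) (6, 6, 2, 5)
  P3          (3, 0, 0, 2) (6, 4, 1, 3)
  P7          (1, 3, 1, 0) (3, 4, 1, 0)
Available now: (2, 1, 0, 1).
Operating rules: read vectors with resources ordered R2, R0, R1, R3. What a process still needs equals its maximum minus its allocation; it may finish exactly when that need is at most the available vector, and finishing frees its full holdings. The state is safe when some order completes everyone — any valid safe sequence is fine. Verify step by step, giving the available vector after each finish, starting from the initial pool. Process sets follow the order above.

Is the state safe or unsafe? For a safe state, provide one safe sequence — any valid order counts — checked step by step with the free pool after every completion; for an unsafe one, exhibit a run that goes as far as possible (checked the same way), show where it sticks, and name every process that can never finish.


The state is SAFE; one workable sequence: P7, P3, P5, P0.
Key observation: at P7 the run first touches a limit — (2, 1, 0, 0) against (2, 1, 0, 1), exact on a resource it actually requests.
Verifying each step:
  pool = (2, 1, 0, 1)
  run P7 (needs (2, 1, 0, 0), free (2, 1, 0, 1)); after release of (1, 3, 1, 0) the pool is (3, 4, 1, 1)
  run P3 (needs (3, 4, 1, 1), free (3, 4, 1, 1)); after release of (3, 0, 0, 2) the pool is (6, 4, 1, 3)
  run P5 (needs (6, 3, 1, 1), free (6, 4, 1, 3)); after release of (1, 2, 2, 1) the pool is (7, 6, 3, 4)
  run P0 (needs (6, 6, 0, 3), free (7, 6, 3, 4)); after release of (0, 0, 2, 2) the pool is (7, 6, 5, 6)


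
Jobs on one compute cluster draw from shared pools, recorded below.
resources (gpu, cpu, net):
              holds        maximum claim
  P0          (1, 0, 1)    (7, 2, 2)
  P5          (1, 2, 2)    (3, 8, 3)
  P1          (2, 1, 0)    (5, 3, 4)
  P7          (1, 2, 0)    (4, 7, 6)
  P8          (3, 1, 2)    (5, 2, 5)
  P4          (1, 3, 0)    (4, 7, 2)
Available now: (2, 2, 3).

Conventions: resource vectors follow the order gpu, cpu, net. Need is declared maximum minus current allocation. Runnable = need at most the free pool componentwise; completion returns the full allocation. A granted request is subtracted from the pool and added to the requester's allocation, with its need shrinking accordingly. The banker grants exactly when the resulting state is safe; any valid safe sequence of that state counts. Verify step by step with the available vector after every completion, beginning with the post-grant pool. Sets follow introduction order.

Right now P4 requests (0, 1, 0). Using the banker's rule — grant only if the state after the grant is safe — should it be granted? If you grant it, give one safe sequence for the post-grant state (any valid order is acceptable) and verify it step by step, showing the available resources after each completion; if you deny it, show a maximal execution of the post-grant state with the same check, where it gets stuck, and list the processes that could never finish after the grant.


GRANT. The post-grant state is safe; one safe sequence: P8, P1, P4, P5, P0, P7.
Key observation: granting shrinks the pool to (2, 1, 3), yet P8 still fits and the chain goes through.
Step-by-step check of the post-grant state:
  pool = (2, 1, 3)
  P8: need (2, 1, 3) fits (2, 1, 3); releases (3, 1, 2), pool now (5, 2, 5)
  P1: need (3, 2, 4) fits (5, 2, 5); releases (2, 1, 0), pool now (7, 3, 5)
  P4: need (3, 3, 2) fits (7, 3, 5); releases (1, 4, 0), pool now (8, 7, 5)
  P5: need (2, 6, 1) fits (8, 7, 5); releases (1, 2, 2), pool now (9, 9, 7)
  P0: need (6, 2, 1) fits (9, 9, 7); releases (1, 0, 1), pool now (10, 9, 8)
  P7: need (3, 5, 6) fits (10, 9, 8); releases (1, 2, 0), pool now (11, 11, 8)


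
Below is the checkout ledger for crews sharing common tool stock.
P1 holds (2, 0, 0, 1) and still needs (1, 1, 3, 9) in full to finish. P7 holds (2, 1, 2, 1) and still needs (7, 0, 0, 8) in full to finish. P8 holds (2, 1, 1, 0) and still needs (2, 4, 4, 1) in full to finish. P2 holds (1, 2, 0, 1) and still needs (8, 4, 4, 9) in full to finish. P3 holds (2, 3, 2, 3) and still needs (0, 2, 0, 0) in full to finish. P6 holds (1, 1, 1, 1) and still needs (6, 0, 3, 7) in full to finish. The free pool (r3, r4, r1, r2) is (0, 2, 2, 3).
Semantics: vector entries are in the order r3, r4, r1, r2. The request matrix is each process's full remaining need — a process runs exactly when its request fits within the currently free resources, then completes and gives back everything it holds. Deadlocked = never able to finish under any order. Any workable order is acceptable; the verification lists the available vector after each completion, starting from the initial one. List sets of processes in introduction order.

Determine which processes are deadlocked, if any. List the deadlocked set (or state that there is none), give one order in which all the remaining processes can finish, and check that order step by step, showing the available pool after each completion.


The deadlocked set is P1, P7, P2 and P6.
Key observation: P3, P8 can finish, but then (4, 6, 5, 6) is all there is, and the blocked group's r2 demands exceed it.
The rest can finish in the order P3, P8. Check, step by step:
  pool = (0, 2, 2, 3)
  run P3 (needs (0, 2, 0, 0), free (0, 2, 2, 3)); after release of (2, 3, 2, 3) the pool is (2, 5, 4, 6)
  run P8 (needs (2, 4, 4, 1), free (2, 5, 4, 6)); after release of (2, 1, 1, 0) the pool is (4, 6, 5, 6)
The stuck group stays short no matter what:
  P1 cannot run: need (1, 1, 3, 9) vs free (4, 6, 5, 6) (insufficient r2)
  P7 cannot run: need (7, 0, 0, 8) vs free (4, 6, 5, 6) (insufficient r3 and r2)
  P2 cannot run: need (8, 4, 4, 9) vs free (4, 6, 5, 6) (insufficient r3 and r2)
  P6 cannot run: need (6, 0, 3, 7) vs free (4, 6, 5, 6) (insufficient r3 and r2)


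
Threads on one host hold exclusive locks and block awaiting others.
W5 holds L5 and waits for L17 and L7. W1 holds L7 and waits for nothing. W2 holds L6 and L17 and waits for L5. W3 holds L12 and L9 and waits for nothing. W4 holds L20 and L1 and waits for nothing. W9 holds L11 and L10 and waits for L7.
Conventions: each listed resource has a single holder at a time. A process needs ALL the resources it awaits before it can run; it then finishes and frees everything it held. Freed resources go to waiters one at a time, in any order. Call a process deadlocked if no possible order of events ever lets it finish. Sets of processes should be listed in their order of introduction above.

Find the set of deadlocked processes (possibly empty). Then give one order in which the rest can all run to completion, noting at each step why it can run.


The deadlocked set is W5 and W2.
Key observation: W5 -> W2 -> W5 is a circular wait — nothing in it can go first; no other process is dragged down with it.
A valid finishing order for the others: W1, W3, W9, W4.
Verifying each step:
  run W1 (it waits on nothing); releases L7
  run W3 (it waits on nothing); releases L12 and L9
  W9: everything it awaited (L7) is free; runs, freeing L11 and L10
  run W4 (it waits on nothing); releases L20 and L1


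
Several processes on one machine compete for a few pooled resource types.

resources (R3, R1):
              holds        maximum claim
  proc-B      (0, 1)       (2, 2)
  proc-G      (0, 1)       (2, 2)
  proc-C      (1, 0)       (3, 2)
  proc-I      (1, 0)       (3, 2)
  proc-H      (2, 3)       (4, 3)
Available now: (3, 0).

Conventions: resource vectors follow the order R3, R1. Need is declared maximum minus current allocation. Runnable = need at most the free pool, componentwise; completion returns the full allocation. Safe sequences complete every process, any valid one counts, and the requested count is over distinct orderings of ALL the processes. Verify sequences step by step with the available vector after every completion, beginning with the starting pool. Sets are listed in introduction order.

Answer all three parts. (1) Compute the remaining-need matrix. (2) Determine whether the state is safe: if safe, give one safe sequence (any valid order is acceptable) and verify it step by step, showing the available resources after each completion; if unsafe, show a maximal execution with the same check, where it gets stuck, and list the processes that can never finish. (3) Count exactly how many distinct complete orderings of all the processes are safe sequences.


(1) Need matrix, components ordered R3, R1:
  proc-B: (2, 1)
  proc-G: (2, 1)
  proc-C: (2, 2)
  proc-I: (2, 2)
  proc-H: (2, 0)
(2) SAFE — a valid safe sequence is proc-H, proc-I, proc-C, proc-B, proc-G.
Key observation: nothing binds to the last unit here — the tightest requested-resource margin is 1, first seen at proc-H ((2, 0) against (3, 0)).
Check, step by step:
  pool = (3, 0)
  proc-H: need (2, 0) fits (3, 0); releases (2, 3), pool now (5, 3)
  proc-I: need (2, 2) fits (5, 3); releases (1, 0), pool now (6, 3)
  proc-C: need (2, 2) fits (6, 3); releases (1, 0), pool now (7, 3)
  proc-B: need (2, 1) fits (7, 3); releases (0, 1), pool now (7, 4)
  proc-G: need (2, 1) fits (7, 4); releases (0, 1), pool now (7, 5)
(3) Precisely 24 of the possible complete orderings are safe sequences.


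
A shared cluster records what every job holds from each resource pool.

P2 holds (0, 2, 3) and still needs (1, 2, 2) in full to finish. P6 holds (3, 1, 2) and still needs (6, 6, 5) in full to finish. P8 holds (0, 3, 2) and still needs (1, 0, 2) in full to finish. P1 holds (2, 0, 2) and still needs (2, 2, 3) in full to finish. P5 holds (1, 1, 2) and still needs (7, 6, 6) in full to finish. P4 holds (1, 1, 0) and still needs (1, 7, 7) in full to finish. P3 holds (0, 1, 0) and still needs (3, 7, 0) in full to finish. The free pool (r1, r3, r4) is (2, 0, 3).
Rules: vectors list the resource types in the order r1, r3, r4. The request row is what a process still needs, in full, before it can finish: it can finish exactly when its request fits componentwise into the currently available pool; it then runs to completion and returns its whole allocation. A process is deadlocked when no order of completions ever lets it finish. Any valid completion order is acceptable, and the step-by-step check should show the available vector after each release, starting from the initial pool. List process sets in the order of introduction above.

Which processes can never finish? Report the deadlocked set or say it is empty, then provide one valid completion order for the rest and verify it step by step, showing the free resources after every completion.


Deadlocked: P6, P5, P4 and P3.
Key observation: P8, P2, P1 can finish, but then (4, 5, 10) is all there is, and the blocked group's r3 demands exceed it.
A valid finishing order for the others: P8, P2, P1. Check, step by step:
  pool = (2, 0, 3)
  P8 needs (1, 0, 2) <= (2, 0, 3) -> finishes; pool += (0, 3, 2) = (2, 3, 5)
  P2 needs (1, 2, 2) <= (2, 3, 5) -> finishes; pool += (0, 2, 3) = (2, 5, 8)
  P1 needs (2, 2, 3) <= (2, 5, 8) -> finishes; pool += (2, 0, 2) = (4, 5, 10)
The stuck group stays short no matter what:
  P6 cannot run: need (6, 6, 5) vs free (4, 5, 10) (insufficient r1 and r3)
  P5 cannot run: need (7, 6, 6) vs free (4, 5, 10) (insufficient r1 and r3)
  P4 cannot run: need (1, 7, 7) vs free (4, 5, 10) (insufficient r3)
  P3 cannot run: need (3, 7, 0) vs free (4, 5, 10) (insufficient r3)


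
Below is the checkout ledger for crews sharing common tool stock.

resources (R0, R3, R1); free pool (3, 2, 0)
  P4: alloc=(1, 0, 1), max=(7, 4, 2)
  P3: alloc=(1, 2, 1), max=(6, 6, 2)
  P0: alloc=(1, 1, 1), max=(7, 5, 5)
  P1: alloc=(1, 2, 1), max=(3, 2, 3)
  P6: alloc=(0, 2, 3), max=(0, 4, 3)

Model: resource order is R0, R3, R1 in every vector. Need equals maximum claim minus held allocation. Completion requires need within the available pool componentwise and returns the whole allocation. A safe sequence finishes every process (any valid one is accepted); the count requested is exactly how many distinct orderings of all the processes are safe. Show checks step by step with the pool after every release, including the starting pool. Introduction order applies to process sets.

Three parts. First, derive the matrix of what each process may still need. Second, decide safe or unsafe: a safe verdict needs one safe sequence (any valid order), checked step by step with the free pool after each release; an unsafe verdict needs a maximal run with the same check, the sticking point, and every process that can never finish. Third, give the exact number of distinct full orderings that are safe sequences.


(1) Outstanding need per process (order R0, R3, R1):
  P4: (6, 4, 1)
  P3: (5, 4, 1)
  P0: (6, 4, 4)
  P1: (2, 0, 2)
  P6: (0, 2, 0)
(2) The state is UNSAFE.
Key observation: P6, P1 can finish, but then (4, 6, 4) is all there is, and the blocked group's R0 demands exceed it.
A maximal execution: P6, P1 — then nothing else fits. Walking it through:
  pool = (3, 2, 0)
  P6 needs (0, 2, 0) <= (3, 2, 0) -> finishes; pool += (0, 2, 3) = (3, 4, 3)
  P1 needs (2, 0, 2) <= (3, 4, 3) -> finishes; pool += (1, 2, 1) = (4, 6, 4)
  blocked: P4 wants (6, 4, 1), pool (4, 6, 4) — not enough R0
  blocked: P3 wants (5, 4, 1), pool (4, 6, 4) — not enough R0
  blocked: P0 wants (6, 4, 4), pool (4, 6, 4) — not enough R0
Processes that can never finish: P4, P3 and P0.
(3) Exactly 0 of the possible complete orderings are safe sequences.


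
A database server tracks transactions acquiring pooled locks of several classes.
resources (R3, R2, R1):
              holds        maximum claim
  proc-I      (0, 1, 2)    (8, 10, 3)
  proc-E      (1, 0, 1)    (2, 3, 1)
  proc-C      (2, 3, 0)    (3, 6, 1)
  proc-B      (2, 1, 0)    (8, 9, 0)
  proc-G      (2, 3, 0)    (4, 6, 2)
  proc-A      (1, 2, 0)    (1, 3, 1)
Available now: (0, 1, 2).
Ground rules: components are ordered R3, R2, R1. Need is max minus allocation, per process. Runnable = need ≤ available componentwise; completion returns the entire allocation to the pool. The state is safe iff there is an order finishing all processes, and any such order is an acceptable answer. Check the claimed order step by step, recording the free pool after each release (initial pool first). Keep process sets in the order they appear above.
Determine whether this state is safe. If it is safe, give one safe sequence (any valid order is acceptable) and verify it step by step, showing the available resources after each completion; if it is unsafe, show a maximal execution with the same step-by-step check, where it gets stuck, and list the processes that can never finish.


SAFE. One safe sequence: proc-A, proc-C, proc-G, proc-E, proc-B, proc-I.
Key observation: proc-A is the earliest step where a requested resource binds exactly: need (0, 1, 1), pool (0, 1, 2) at its turn.
Verifying each step:
  pool = (0, 1, 2)
  run proc-A (needs (0, 1, 1), free (0, 1, 2)); after release of (1, 2, 0) the pool is (1, 3, 2)
  run proc-C (needs (1, 3, 1), free (1, 3, 2)); after release of (2, 3, 0) the pool is (3, 6, 2)
  run proc-G (needs (2, 3, 2), free (3, 6, 2)); after release of (2, 3, 0) the pool is (5, 9, 2)
  run proc-E (needs (1, 3, 0), free (5, 9, 2)); after release of (1, 0, 1) the pool is (6, 9, 3)
  run proc-B (needs (6, 8, 0), free (6, 9, 3)); after release of (2, 1, 0) the pool is (8, 10, 3)
  run proc-I (needs (8, 9, 1), free (8, 10, 3)); after release of (0, 1, 2) the pool is (8, 11, 5)


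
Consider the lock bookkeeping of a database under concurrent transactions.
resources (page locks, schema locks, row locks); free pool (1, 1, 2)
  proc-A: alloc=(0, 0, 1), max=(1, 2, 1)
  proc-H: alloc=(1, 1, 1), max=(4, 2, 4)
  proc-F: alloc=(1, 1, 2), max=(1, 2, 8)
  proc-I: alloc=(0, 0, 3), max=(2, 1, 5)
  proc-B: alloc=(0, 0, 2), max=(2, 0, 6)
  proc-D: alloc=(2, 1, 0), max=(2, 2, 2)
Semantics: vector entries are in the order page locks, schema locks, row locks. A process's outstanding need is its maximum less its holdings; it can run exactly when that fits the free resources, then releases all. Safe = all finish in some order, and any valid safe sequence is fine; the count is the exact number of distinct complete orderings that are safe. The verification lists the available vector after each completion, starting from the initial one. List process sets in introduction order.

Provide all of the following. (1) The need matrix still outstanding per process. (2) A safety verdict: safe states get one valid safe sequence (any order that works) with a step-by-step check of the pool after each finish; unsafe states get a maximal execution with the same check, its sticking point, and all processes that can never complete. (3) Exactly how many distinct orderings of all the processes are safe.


(1) Outstanding need per process (order page locks, schema locks, row locks):
  proc-A: (1, 2, 0)
  proc-H: (3, 1, 3)
  proc-F: (0, 1, 6)
  proc-I: (2, 1, 2)
  proc-B: (2, 0, 4)
  proc-D: (0, 1, 2)
(2) SAFE, for example via the order proc-D, proc-A, proc-I, proc-H, proc-F, proc-B.
Key observation: proc-D marks the first exact bind of the order: its need (0, 1, 2) fits the free (1, 1, 2) with zero slack on a requested resource.
Step-by-step check:
  pool = (1, 1, 2)
  proc-D: need (0, 1, 2) fits (1, 1, 2); releases (2, 1, 0), pool now (3, 2, 2)
  proc-A: need (1, 2, 0) fits (3, 2, 2); releases (0, 0, 1), pool now (3, 2, 3)
  proc-I: need (2, 1, 2) fits (3, 2, 3); releases (0, 0, 3), pool now (3, 2, 6)
  proc-H: need (3, 1, 3) fits (3, 2, 6); releases (1, 1, 1), pool now (4, 3, 7)
  proc-F: need (0, 1, 6) fits (4, 3, 7); releases (1, 1, 2), pool now (5, 4, 9)
  proc-B: need (2, 0, 4) fits (5, 4, 9); releases (0, 0, 2), pool now (5, 4, 11)
(3) Exactly 28 of the possible complete orderings are safe sequences.


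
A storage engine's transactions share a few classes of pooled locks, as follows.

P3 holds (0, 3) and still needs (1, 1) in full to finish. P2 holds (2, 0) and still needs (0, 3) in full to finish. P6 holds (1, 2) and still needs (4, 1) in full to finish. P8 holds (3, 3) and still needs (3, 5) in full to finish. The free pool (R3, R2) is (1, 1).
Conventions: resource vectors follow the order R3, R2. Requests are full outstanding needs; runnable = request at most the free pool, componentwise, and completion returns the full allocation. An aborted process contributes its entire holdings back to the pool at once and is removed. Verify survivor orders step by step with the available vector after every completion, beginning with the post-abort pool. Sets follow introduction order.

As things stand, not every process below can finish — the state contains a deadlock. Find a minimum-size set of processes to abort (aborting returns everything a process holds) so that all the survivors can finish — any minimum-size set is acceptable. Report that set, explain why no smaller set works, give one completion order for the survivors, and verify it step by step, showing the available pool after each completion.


Abort P6.
Key observation: P8 was stuck for good until P6 gave back (1, 2); in the order shown it finishes at step 3.
Why nothing smaller works: aborting no one leaves the state deadlocked as given.
One survivor order: P2, P3, P8. Walking it through (post-abort pool first):
  pool = (2, 3)
  run P2 (needs (0, 3), free (2, 3)); after release of (2, 0) the pool is (4, 3)
  run P3 (needs (1, 1), free (4, 3)); after release of (0, 3) the pool is (4, 6)
  run P8 (needs (3, 5), free (4, 6)); after release of (3, 3) the pool is (7, 9)


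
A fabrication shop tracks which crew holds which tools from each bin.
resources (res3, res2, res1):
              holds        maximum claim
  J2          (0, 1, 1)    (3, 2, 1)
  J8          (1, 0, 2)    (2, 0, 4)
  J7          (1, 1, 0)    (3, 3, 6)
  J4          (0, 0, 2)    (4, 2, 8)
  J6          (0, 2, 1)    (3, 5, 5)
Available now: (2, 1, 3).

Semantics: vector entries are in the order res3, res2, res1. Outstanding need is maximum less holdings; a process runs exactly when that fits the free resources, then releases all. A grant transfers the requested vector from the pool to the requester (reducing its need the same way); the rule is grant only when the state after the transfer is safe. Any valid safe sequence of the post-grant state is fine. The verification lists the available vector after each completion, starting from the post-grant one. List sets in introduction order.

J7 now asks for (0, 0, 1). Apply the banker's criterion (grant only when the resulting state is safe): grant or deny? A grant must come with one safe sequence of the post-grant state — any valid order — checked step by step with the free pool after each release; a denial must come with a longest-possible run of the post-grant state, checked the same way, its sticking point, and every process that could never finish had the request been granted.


GRANT: granting preserves safety; a valid post-grant sequence is J8, J2, J7, J6, J4.
Key observation: (2, 1, 2) free after granting still covers J8 first, and each release covers the next.
Verifying the post-grant state step by step:
  pool = (2, 1, 2)
  J8 needs (1, 0, 2) <= (2, 1, 2) -> finishes; pool += (1, 0, 2) = (3, 1, 4)
  J2 needs (3, 1, 0) <= (3, 1, 4) -> finishes; pool += (0, 1, 1) = (3, 2, 5)
  J7 needs (2, 2, 5) <= (3, 2, 5) -> finishes; pool += (1, 1, 1) = (4, 3, 6)
  J6 needs (3, 3, 4) <= (4, 3, 6) -> finishes; pool += (0, 2, 1) = (4, 5, 7)
  J4 needs (4, 2, 6) <= (4, 5, 7) -> finishes; pool += (0, 0, 2) = (4, 5, 9)


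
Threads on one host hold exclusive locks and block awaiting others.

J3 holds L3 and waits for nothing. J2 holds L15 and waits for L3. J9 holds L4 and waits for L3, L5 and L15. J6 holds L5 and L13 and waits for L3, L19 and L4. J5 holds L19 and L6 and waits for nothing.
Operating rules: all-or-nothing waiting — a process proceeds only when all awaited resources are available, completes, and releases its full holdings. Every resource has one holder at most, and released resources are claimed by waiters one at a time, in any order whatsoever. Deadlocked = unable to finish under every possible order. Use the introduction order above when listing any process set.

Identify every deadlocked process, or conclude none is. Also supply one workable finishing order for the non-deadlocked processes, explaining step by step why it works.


The deadlocked set is J9 and J6.
Key observation: the knot is the closed ring of waits J9 -> J6 -> J9; no other process is dragged down with it.
One completion order for the rest: J5, J3, J2.
Verifying each step:
  J5 waits on nothing -> runs at once and releases L19 and L6
  J3 waits on nothing -> runs at once and releases L3
  J2 waits on L3 — all released -> runs and releases L15


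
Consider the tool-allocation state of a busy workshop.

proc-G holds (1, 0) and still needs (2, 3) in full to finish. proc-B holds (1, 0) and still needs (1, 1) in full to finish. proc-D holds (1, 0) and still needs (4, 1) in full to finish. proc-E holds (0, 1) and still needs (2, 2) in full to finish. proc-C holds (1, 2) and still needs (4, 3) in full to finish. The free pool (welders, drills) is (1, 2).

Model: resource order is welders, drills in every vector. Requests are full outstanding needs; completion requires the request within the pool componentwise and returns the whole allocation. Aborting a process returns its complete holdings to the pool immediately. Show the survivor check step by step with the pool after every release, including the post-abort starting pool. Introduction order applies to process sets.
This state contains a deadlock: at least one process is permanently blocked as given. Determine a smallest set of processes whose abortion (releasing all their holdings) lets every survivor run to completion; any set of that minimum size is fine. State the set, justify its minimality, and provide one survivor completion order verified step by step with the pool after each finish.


The answer: abort proc-D.
Key observation: the returned (1, 0) from proc-D is what brings proc-C — unrunnable before, under any order — into play at step 4.
Why nothing smaller works: aborting no one leaves the state deadlocked as given.
Survivors finish in the order: proc-E, proc-G, proc-B, proc-C. Verifying each step (pool after the aborts first):
  pool = (2, 2)
  run proc-E (needs (2, 2), free (2, 2)); after release of (0, 1) the pool is (2, 3)
  run proc-G (needs (2, 3), free (2, 3)); after release of (1, 0) the pool is (3, 3)
  run proc-B (needs (1, 1), free (3, 3)); after release of (1, 0) the pool is (4, 3)
  run proc-C (needs (4, 3), free (4, 3)); after release of (1, 2) the pool is (5, 5)


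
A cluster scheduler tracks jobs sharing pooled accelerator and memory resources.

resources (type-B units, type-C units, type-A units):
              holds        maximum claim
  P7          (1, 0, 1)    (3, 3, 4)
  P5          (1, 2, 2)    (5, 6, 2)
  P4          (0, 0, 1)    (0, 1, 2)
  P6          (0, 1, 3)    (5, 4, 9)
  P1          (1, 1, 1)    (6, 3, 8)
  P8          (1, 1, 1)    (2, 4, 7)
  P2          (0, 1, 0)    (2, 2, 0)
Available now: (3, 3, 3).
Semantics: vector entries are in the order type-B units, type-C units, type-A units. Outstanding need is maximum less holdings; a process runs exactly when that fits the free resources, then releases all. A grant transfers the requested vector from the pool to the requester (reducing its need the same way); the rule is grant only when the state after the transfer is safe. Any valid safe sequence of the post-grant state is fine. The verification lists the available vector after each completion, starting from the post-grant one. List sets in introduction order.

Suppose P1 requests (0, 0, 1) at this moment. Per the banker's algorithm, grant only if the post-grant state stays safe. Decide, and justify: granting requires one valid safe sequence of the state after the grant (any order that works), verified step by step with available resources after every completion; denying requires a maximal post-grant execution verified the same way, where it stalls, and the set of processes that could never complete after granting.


GRANT. The post-grant state is safe; one safe sequence: P2, P4, P7, P5, P8, P1, P6.
Key observation: with (3, 3, 2) left after the transfer, P2 can run at once — the state stays safe.
Verifying the post-grant state step by step:
  pool = (3, 3, 2)
  P2: need (2, 1, 0) fits (3, 3, 2); releases (0, 1, 0), pool now (3, 4, 2)
  P4: need (0, 1, 1) fits (3, 4, 2); releases (0, 0, 1), pool now (3, 4, 3)
  P7: need (2, 3, 3) fits (3, 4, 3); releases (1, 0, 1), pool now (4, 4, 4)
  P5: need (4, 4, 0) fits (4, 4, 4); releases (1, 2, 2), pool now (5, 6, 6)
  P8: need (1, 3, 6) fits (5, 6, 6); releases (1, 1, 1), pool now (6, 7, 7)
  P1: need (5, 2, 6) fits (6, 7, 7); releases (1, 1, 2), pool now (7, 8, 9)
  P6: need (5, 3, 6) fits (7, 8, 9); releases (0, 1, 3), pool now (7, 9, 12)


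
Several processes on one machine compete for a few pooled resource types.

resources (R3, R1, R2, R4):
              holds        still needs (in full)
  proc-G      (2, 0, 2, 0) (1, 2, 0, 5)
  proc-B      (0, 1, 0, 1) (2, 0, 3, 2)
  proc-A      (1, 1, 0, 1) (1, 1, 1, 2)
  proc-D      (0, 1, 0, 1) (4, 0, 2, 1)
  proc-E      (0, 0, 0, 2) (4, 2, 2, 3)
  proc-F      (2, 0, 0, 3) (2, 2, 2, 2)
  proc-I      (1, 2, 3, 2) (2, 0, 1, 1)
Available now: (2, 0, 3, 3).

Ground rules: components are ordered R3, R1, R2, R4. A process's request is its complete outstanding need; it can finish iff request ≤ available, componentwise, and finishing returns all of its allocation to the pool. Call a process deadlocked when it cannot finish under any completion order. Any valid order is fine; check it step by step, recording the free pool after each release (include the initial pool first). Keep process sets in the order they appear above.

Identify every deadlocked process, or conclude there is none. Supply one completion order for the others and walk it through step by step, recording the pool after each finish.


No process is deadlocked.
Key observation: no deadlock: proc-I fits now, and the freed resources carry the rest through.
One completion order for the rest: proc-I, proc-A, proc-B, proc-D, proc-G, proc-F, proc-E. Step-by-step check:
  pool = (2, 0, 3, 3)
  run proc-I (needs (2, 0, 1, 1), free (2, 0, 3, 3)); after release of (1, 2, 3, 2) the pool is (3, 2, 6, 5)
  run proc-A (needs (1, 1, 1, 2), free (3, 2, 6, 5)); after release of (1, 1, 0, 1) the pool is (4, 3, 6, 6)
  run proc-B (needs (2, 0, 3, 2), free (4, 3, 6, 6)); after release of (0, 1, 0, 1) the pool is (4, 4, 6, 7)
  run proc-D (needs (4, 0, 2, 1), free (4, 4, 6, 7)); after release of (0, 1, 0, 1) the pool is (4, 5, 6, 8)
  run proc-G (needs (1, 2, 0, 5), free (4, 5, 6, 8)); after release of (2, 0, 2, 0) the pool is (6, 5, 8, 8)
  run proc-F (needs (2, 2, 2, 2), free (6, 5, 8, 8)); after release of (2, 0, 0, 3) the pool is (8, 5, 8, 11)
  run proc-E (needs (4, 2, 2, 3), free (8, 5, 8, 11)); after release of (0, 0, 0, 2) the pool is (8, 5, 8, 13)


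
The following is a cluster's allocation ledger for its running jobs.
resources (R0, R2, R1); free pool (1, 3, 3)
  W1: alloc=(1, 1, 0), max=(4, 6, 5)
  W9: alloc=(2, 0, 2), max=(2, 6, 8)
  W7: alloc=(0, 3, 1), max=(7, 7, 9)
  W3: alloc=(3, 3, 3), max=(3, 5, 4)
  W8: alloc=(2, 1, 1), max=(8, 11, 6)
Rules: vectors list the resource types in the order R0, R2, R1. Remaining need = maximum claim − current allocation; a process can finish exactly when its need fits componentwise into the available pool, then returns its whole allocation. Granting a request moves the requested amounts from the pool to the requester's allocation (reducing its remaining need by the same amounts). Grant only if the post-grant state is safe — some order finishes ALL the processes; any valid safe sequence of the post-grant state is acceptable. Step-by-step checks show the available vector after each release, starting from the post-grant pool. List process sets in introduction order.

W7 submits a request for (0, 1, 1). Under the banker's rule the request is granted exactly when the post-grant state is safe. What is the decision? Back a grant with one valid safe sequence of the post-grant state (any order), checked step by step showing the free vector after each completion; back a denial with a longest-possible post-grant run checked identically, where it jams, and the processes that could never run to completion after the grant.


DENY: after the grant no complete ordering would exist.
Key observation: after W3, W1 the pool peaks at (5, 6, 5), and each blocked process is short somewhere: W9 on R1; W7 on R0, R1; W8 on R0, R2.
On the post-grant state, W3, W1 is a maximal run — nothing extends it. Check, step by step:
  pool = (1, 2, 2)
  run W3 (needs (0, 2, 1), free (1, 2, 2)); after release of (3, 3, 3) the pool is (4, 5, 5)
  run W1 (needs (3, 5, 5), free (4, 5, 5)); after release of (1, 1, 0) the pool is (5, 6, 5)
  W9 still needs (0, 6, 6) but only (5, 6, 5) is free — short on R1
  W7 still needs (7, 3, 7) but only (5, 6, 5) is free — short on R0 and R1
  W8 still needs (6, 10, 5) but only (5, 6, 5) is free — short on R0 and R2
Had the request been granted, W9, W7 and W8 could never finish.


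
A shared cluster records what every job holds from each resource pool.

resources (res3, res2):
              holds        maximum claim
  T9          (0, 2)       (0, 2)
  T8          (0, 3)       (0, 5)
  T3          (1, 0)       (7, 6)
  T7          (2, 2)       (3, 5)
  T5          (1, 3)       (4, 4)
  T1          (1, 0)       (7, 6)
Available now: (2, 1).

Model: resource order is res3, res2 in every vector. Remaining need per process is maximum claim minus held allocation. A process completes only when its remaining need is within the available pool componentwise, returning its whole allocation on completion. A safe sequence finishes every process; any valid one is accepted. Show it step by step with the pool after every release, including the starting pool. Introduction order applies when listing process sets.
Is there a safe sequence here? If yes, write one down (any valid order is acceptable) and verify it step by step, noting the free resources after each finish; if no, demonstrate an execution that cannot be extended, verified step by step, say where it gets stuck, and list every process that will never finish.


The state is UNSAFE.
Key observation: T9, T8, T7, T5 can finish, but then (5, 11) is all there is, and the blocked group's res3 demands exceed it.
The run T9, T8, T7, T5 cannot be extended any further. Verifying each step:
  pool = (2, 1)
  T9 needs (0, 0) <= (2, 1) -> finishes; pool += (0, 2) = (2, 3)
  T8 needs (0, 2) <= (2, 3) -> finishes; pool += (0, 3) = (2, 6)
  T7 needs (1, 3) <= (2, 6) -> finishes; pool += (2, 2) = (4, 8)
  T5 needs (3, 1) <= (4, 8) -> finishes; pool += (1, 3) = (5, 11)
  blocked: T3 wants (6, 6), pool (5, 11) — not enough res3
  blocked: T1 wants (6, 6), pool (5, 11) — not enough res3
Never able to finish: T3 and T1.


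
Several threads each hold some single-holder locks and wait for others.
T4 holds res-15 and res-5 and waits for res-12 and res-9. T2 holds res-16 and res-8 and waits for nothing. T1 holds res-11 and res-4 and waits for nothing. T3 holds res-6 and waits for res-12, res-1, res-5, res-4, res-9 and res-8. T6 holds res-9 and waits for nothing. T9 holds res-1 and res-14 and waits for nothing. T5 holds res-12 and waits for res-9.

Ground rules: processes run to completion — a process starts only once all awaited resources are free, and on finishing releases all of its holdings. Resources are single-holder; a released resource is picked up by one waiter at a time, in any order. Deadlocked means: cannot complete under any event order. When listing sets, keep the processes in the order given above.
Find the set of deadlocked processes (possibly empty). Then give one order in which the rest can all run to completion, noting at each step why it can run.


The deadlocked set is empty.
Key observation: the waits form no ring: some process can always run, and its releases unblock the others one by one.
The rest can finish in the order T9, T6, T2, T1, T5, T4, T3.
Verifying each step:
  T9: no waits; runs immediately, freeing res-1 and res-14
  T6: no waits; runs immediately, freeing res-9
  T2: no waits; runs immediately, freeing res-16 and res-8
  T1: no waits; runs immediately, freeing res-11 and res-4
  T5 waits on res-9 — all released -> runs and releases res-12
  T4 waits on res-12 and res-9 — all released -> runs and releases res-15 and res-5
  T3 waits on res-12, res-1, res-5, res-4, res-9 and res-8 — all released -> runs and releases res-6


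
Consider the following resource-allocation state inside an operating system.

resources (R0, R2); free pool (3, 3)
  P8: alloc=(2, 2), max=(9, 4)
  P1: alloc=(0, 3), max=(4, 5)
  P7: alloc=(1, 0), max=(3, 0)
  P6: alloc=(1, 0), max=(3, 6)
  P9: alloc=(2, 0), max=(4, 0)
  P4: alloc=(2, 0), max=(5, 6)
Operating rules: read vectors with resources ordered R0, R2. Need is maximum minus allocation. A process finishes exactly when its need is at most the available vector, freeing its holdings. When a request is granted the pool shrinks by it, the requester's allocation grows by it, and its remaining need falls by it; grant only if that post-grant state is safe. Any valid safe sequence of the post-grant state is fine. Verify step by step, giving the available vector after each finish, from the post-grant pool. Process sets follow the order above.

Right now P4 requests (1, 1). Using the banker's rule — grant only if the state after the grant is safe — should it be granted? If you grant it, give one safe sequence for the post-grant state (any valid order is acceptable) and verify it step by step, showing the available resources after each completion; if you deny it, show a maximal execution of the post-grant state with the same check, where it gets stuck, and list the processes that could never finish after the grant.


GRANT. The post-grant state is safe; one safe sequence: P9, P1, P7, P4, P8, P6.
Key observation: granting shrinks the pool to (2, 2), yet P9 still fits and the chain goes through.
Step-by-step check of the post-grant state:
  pool = (2, 2)
  P9 needs (2, 0) <= (2, 2) -> finishes; pool += (2, 0) = (4, 2)
  P1 needs (4, 2) <= (4, 2) -> finishes; pool += (0, 3) = (4, 5)
  P7 needs (2, 0) <= (4, 5) -> finishes; pool += (1, 0) = (5, 5)
  P4 needs (2, 5) <= (5, 5) -> finishes; pool += (3, 1) = (8, 6)
  P8 needs (7, 2) <= (8, 6) -> finishes; pool += (2, 2) = (10, 8)
  P6 needs (2, 6) <= (10, 8) -> finishes; pool += (1, 0) = (11, 8)
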